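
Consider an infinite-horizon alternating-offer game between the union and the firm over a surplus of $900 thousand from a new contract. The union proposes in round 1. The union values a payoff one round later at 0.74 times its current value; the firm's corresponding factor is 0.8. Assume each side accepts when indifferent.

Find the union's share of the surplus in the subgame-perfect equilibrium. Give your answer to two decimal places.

Let x be the union's share when the union proposes and y be the firm's share when the firm proposes.
The firm accepts iff offered ≥ 0.8·y, so x = 900 − 0.8y. Symmetrically y = 900 − 0.74x.
Substituting: x = 900 − 0.8(900 − 0.74x), giving x(1 − 0.74·0.8) = 900(1 − 0.8).
So x = 900 × 0.2 / 0.408 ≈ 441.1765, and the firm receives 900 − x ≈ 458.8235.

441.18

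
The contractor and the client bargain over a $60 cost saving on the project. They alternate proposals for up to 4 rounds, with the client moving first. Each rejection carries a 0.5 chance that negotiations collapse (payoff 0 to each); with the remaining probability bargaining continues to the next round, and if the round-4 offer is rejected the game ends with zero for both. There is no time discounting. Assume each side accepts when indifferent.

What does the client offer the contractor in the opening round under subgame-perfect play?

By backward induction:
Round 4 (the contractor proposes): the client will accept anything ≥ 0, so the contractor offers 0 and keeps 60.
Round 3 (the client proposes): rejecting gives the contractor an expected 0.5 × 60 = 30; the client offers that and keeps 30.
Round 2 (the contractor proposes): rejecting gives the client an expected 0.5 × 30 = 15, so the contractor offers 15, keeping 45.
Round 1 (the client proposes): rejecting gives the contractor an expected 0.5 × 45 = 22.5; the client offers that and keeps 37.5.

22.5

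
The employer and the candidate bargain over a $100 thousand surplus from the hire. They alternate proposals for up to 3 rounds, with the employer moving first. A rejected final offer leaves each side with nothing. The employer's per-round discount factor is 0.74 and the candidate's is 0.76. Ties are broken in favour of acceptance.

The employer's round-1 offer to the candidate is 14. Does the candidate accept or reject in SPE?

Reject

Round 3 (the employer proposes): rejection yields 0 for the candidate; the employer offers 0 and keeps 100.
Round 2 (the candidate proposes): the employer can get 100 next round, worth 0.74 × 100 = 74 now, so the candidate offers 74, keeping 26.
So by rejecting in round 1, the candidate gets 26 next round, worth 0.76 × 26 = 19.76 now.
Offer 14 < 19.76, so the candidate rejects.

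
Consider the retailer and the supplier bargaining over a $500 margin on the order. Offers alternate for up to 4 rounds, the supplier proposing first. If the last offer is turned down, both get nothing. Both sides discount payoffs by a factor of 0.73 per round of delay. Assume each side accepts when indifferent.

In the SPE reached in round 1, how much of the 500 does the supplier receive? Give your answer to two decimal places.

206.94

Round 4 (the retailer proposes): the supplier will accept anything ≥ 0, so the retailer offers 0 and keeps 500.
Round 3 (the supplier proposes): the retailer can get 500 next round, worth 0.73 × 500 = 365 now. The supplier offers 365 and keeps 500 − 365 = 135.
Round 2 (the retailer proposes): the supplier can get 135 next round, worth 0.73 × 135 = 98.55 now. The retailer offers 98.55 and keeps 500 − 98.55 = 401.45.
Round 1 (the supplier proposes): the retailer can get 401.45 next round, worth 0.73 × 401.45 = 293.0585 now; the supplier offers that and keeps 206.9415.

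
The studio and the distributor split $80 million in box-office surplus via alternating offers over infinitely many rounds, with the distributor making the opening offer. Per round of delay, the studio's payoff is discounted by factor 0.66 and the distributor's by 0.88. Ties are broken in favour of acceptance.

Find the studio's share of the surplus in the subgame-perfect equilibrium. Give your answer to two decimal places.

When the distributor proposes, the studio accepts any offer worth at least 0.66 times what the studio would get by proposing next round; and vice versa.
This gives x = 80 − 0.66y and y = 80 − 0.88x, where x and y are each side's share when it proposes.
Hence (1 − 0.66·0.88)x = 80(1 − 0.66), i.e. 0.4192·x = 27.2.
x ≈ 64.8855; the studio's share is 80 − x ≈ 15.1145.

15.11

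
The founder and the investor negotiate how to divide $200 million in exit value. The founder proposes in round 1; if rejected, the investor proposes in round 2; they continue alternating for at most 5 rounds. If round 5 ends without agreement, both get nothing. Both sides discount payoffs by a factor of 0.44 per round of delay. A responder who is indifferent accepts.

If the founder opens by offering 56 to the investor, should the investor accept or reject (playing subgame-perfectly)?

Round 5 (the founder proposes): the investor will accept anything ≥ 0, so the founder offers 0 and keeps 200.
Round 4 (the investor proposes): the founder can get 200 next round, worth 0.44 × 200 = 88 now. The investor offers 88 and keeps 200 − 88 = 112.
Round 3 (the founder proposes): the investor can get 112 next round, worth 0.44 × 112 = 49.28 now. The founder offers 49.28 and keeps 200 − 49.28 = 150.72.
Round 2 (the investor proposes): the founder can get 150.72 next round, worth 0.44 × 150.72 = 66.3168 now, so the investor offers 66.3168, keeping 133.6832.
So by rejecting in round 1, the investor gets 133.6832 next round, worth 0.44 × 133.6832 = 58.820608 now.
Offer 56 < 58.820608, so the investor rejects.

Reject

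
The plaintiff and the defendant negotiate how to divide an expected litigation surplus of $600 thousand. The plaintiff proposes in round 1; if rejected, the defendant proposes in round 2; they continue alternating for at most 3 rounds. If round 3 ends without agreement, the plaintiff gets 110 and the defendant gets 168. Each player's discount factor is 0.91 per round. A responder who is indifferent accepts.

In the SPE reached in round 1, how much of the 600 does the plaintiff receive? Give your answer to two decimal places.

Round 3 (the plaintiff proposes): the defendant gets 168 if talks fail, so the plaintiff offers 168 and keeps 432.
Round 2 (the defendant proposes): the plaintiff can get 432 next round, worth 0.91 × 432 = 393.12 now. The defendant offers 393.12 and keeps 600 − 393.12 = 206.88.
Round 1 (the plaintiff proposes): the defendant can get 206.88 next round, worth 0.91 × 206.88 = 188.2608 now, so the plaintiff offers 188.2608, keeping 411.7392.

411.74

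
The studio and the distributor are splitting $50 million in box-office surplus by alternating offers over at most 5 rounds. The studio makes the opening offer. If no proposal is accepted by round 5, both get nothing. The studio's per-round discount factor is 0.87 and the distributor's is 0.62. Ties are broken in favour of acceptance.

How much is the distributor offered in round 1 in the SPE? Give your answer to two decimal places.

Round 5 (the studio proposes): rejection yields 0 for the distributor; the studio offers 0 and keeps 50.
Round 4 (the distributor proposes): the studio can get 50 next round, worth 0.87 × 50 = 43.5 now; the distributor offers that and keeps 6.5.
Round 3 (the studio proposes): the distributor can get 6.5 next round, worth 0.62 × 6.5 = 4.03 now, so the studio offers 4.03, keeping 45.97.
Round 2 (the distributor proposes): the studio can get 45.97 next round, worth 0.87 × 45.97 = 39.9939 now; the distributor offers that and keeps 10.0061.
Round 1 (the studio proposes): the distributor can get 10.0061 next round, worth 0.62 × 10.0061 = 6.203782 now; the studio offers that and keeps 43.796218.

6.20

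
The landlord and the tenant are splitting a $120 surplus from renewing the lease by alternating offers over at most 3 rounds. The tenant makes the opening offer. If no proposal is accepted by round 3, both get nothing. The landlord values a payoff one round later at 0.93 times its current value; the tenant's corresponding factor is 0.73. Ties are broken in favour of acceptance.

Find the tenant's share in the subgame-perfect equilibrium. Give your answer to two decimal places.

89.87

By backward induction:
Round 3 (the tenant proposes): the landlord will accept anything ≥ 0, so the tenant offers 0 and keeps 120.
Round 2 (the landlord proposes): the tenant can get 120 next round, worth 0.73 × 120 = 87.6 now; the landlord offers that and keeps 32.4.
Round 1 (the tenant proposes): the landlord can get 32.4 next round, worth 0.93 × 32.4 = 30.132 now, so the tenant offers 30.132, keeping 89.868.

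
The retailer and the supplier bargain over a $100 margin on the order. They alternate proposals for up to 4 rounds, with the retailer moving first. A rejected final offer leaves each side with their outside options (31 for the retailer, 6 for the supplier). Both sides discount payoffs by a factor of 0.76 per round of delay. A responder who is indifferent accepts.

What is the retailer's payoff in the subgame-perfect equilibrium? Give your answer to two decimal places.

Round 4 (the supplier proposes): the retailer gets 31 if talks fail, so the supplier offers 31 and keeps 69.
Round 3 (the retailer proposes): the supplier can get 69 next round, worth 0.76 × 69 = 52.44 now. The retailer offers 52.44 and keeps 100 − 52.44 = 47.56.
Round 2 (the supplier proposes): the retailer can get 47.56 next round, worth 0.76 × 47.56 = 36.1456 now; the supplier offers that and keeps 63.8544.
Round 1 (the retailer proposes): the supplier can get 63.8544 next round, worth 0.76 × 63.8544 = 48.529344 now; the retailer offers that and keeps 51.470656.

51.47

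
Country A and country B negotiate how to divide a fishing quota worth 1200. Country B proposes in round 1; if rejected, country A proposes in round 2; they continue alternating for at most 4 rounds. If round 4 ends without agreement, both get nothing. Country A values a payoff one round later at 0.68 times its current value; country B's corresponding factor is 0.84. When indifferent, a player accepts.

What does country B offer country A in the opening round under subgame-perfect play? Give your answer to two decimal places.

596.66

Round 4 (country A proposes): rejection yields 0 for country B; country A offers 0 and keeps 1200.
Round 3 (country B proposes): country A can get 1200 next round, worth 0.68 × 1200 = 816 now, so country B offers 816, keeping 384.
Round 2 (country A proposes): country B can get 384 next round, worth 0.84 × 384 = 322.56 now. Country A offers 322.56 and keeps 1200 − 322.56 = 877.44.
Round 1 (country B proposes): country A can get 877.44 next round, worth 0.68 × 877.44 = 596.6592 now, so country B offers 596.6592, keeping 603.3408.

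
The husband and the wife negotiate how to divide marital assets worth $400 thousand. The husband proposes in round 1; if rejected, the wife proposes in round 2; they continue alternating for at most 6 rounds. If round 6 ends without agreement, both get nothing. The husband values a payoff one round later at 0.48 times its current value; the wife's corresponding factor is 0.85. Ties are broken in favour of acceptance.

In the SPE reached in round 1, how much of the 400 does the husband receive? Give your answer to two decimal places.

94.47

Round 6 (the wife proposes): rejection yields 0 for the husband; the wife offers 0 and keeps 400.
Round 5 (the husband proposes): the wife can get 400 next round, worth 0.85 × 400 = 340 now, so the husband offers 340, keeping 60.
Round 4 (the wife proposes): the husband can get 60 next round, worth 0.48 × 60 = 28.8 now. The wife offers 28.8 and keeps 400 − 28.8 = 371.2.
Round 3 (the husband proposes): the wife can get 371.2 next round, worth 0.85 × 371.2 = 315.52 now, so the husband offers 315.52, keeping 84.48.
Round 2 (the wife proposes): the husband can get 84.48 next round, worth 0.48 × 84.48 = 40.5504 now, so the wife offers 40.5504, keeping 359.4496.
Round 1 (the husband proposes): the wife can get 359.4496 next round, worth 0.85 × 359.4496 = 305.53216 now, so the husband offers 305.53216, keeping 94.46784.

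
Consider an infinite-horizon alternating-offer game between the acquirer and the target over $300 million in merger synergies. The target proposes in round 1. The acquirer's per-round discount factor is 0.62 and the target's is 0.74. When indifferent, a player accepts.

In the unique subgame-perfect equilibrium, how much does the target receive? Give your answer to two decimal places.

210.64

Let x be the target's share when the target proposes and y be the acquirer's share when the acquirer proposes.
The acquirer accepts iff offered ≥ 0.62·y, so x = 300 − 0.62y. Symmetrically y = 300 − 0.74x.
Substituting: x = 300 − 0.62(300 − 0.74x), giving x(1 − 0.74·0.62) = 300(1 − 0.62).
So x = 300 × 0.38 / 0.5412 ≈ 210.6430, and the acquirer receives 300 − x ≈ 89.3570.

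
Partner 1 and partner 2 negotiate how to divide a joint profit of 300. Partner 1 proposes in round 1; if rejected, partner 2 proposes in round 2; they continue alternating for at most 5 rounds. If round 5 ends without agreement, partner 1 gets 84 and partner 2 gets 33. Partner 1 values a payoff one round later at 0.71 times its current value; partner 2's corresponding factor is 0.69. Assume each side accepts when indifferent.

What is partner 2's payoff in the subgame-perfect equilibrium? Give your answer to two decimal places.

97.36

Round 5 (partner 1 proposes): partner 2 gets 33 if talks fail, so partner 1 offers 33 and keeps 267.
Round 4 (partner 2 proposes): partner 1 can get 267 next round, worth 0.71 × 267 = 189.57 now, so partner 2 offers 189.57, keeping 110.43.
Round 3 (partner 1 proposes): partner 2 can get 110.43 next round, worth 0.69 × 110.43 = 76.1967 now, so partner 1 offers 76.1967, keeping 223.8033.
Round 2 (partner 2 proposes): partner 1 can get 223.8033 next round, worth 0.71 × 223.8033 = 158.900343 now; partner 2 offers that and keeps 141.099657.
Round 1 (partner 1 proposes): partner 2 can get 141.099657 next round, worth 0.69 × 141.099657 = 97.35876333 now; partner 1 offers that and keeps 202.64123667.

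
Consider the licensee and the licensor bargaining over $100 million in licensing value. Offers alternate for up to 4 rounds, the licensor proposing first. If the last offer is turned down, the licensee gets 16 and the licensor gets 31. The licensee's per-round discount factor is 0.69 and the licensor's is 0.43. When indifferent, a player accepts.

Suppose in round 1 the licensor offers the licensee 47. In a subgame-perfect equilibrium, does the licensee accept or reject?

Reject

Round 4 (the licensee proposes): the licensor gets 31 if talks fail, so the licensee offers 31 and keeps 69.
Round 3 (the licensor proposes): the licensee can get 69 next round, worth 0.69 × 69 = 47.61 now; the licensor offers that and keeps 52.39.
Round 2 (the licensee proposes): the licensor can get 52.39 next round, worth 0.43 × 52.39 = 22.5277 now; the licensee offers that and keeps 77.4723.
So by rejecting in round 1, the licensee gets 77.4723 next round, worth 0.69 × 77.4723 = 53.455887 now.
Offer 47 < 53.455887, so the licensee rejects.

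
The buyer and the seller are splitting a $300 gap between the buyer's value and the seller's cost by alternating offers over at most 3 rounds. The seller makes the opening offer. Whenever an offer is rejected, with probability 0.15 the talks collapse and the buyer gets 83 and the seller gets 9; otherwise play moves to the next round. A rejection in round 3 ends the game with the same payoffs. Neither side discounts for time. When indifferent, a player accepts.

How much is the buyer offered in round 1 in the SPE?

By backward induction:
Round 3 (the seller proposes): the buyer gets 83 if talks fail, so the seller offers 83 and keeps 217.
Round 2 (the buyer proposes): rejecting gives the seller an expected 0.85 × 217 + 0.15 × 9 = 185.8; the buyer offers that and keeps 114.2.
Round 1 (the seller proposes): rejecting gives the buyer an expected 0.85 × 114.2 + 0.15 × 83 = 109.52. The seller offers 109.52 and keeps 300 − 109.52 = 190.48.

109.52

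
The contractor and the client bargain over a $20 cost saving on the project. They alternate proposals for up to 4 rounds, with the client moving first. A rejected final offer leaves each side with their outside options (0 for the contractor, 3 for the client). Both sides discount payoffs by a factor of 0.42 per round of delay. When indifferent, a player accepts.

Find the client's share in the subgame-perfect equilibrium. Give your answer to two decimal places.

By backward induction:
Round 4 (the contractor proposes): the client gets 3 if talks fail, so the contractor offers 3 and keeps 17.
Round 3 (the client proposes): the contractor can get 17 next round, worth 0.42 × 17 = 7.14 now, so the client offers 7.14, keeping 12.86.
Round 2 (the contractor proposes): the client can get 12.86 next round, worth 0.42 × 12.86 = 5.4012 now. The contractor offers 5.4012 and keeps 20 − 5.4012 = 14.5988.
Round 1 (the client proposes): the contractor can get 14.5988 next round, worth 0.42 × 14.5988 = 6.131496 now, so the client offers 6.131496, keeping 13.868504.

13.87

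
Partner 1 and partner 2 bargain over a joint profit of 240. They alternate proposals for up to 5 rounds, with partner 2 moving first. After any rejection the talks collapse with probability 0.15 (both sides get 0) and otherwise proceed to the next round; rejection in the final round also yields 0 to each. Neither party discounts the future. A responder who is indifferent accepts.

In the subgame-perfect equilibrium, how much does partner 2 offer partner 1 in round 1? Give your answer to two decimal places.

52.71

By backward induction:
Round 5 (partner 2 proposes): partner 1 will accept anything ≥ 0, so partner 2 offers 0 and keeps 240.
Round 4 (partner 1 proposes): rejecting gives partner 2 an expected 0.85 × 240 = 204; partner 1 offers that and keeps 36.
Round 3 (partner 2 proposes): rejecting gives partner 1 an expected 0.85 × 36 = 30.6. Partner 2 offers 30.6 and keeps 240 − 30.6 = 209.4.
Round 2 (partner 1 proposes): rejecting gives partner 2 an expected 0.85 × 209.4 = 177.99, so partner 1 offers 177.99, keeping 62.01.
Round 1 (partner 2 proposes): rejecting gives partner 1 an expected 0.85 × 62.01 = 52.7085; partner 2 offers that and keeps 187.2915.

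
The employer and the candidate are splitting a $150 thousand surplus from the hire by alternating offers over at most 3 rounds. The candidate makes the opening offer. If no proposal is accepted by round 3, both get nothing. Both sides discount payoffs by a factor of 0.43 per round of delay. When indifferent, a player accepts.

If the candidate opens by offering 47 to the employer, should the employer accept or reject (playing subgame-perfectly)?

Work out the employer's continuation value if the offer is rejected.
Round 3 (the candidate proposes): the employer will accept anything ≥ 0, so the candidate offers 0 and keeps 150.
Round 2 (the employer proposes): the candidate can get 150 next round, worth 0.43 × 150 = 64.5 now. The employer offers 64.5 and keeps 150 − 64.5 = 85.5.
So by rejecting in round 1, the employer gets 85.5 next round, worth 0.43 × 85.5 = 36.765 now.
Offer 47 ≥ 36.765, so the employer accepts.

Accept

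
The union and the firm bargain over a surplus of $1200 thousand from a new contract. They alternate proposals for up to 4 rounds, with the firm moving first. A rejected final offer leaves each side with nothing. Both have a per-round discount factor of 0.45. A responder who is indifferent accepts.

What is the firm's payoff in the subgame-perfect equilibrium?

793.65

Round 4 (the union proposes): the firm will accept anything ≥ 0, so the union offers 0 and keeps 1200.
Round 3 (the firm proposes): the union can get 1200 next round, worth 0.45 × 1200 = 540 now, so the firm offers 540, keeping 660.
Round 2 (the union proposes): the firm can get 660 next round, worth 0.45 × 660 = 297 now. The union offers 297 and keeps 1200 − 297 = 903.
Round 1 (the firm proposes): the union can get 903 next round, worth 0.45 × 903 = 406.35 now. The firm offers 406.35 and keeps 1200 − 406.35 = 793.65.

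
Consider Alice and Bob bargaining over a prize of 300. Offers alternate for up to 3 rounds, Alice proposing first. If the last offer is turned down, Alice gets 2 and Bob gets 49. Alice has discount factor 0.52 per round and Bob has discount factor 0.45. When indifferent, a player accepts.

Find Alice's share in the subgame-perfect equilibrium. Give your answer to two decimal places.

223.73

Round 3 (Alice proposes): Bob gets 49 if talks fail, so Alice offers 49 and keeps 251.
Round 2 (Bob proposes): Alice can get 251 next round, worth 0.52 × 251 = 130.52 now, so Bob offers 130.52, keeping 169.48.
Round 1 (Alice proposes): Bob can get 169.48 next round, worth 0.45 × 169.48 = 76.266 now. Alice offers 76.266 and keeps 300 − 76.266 = 223.734.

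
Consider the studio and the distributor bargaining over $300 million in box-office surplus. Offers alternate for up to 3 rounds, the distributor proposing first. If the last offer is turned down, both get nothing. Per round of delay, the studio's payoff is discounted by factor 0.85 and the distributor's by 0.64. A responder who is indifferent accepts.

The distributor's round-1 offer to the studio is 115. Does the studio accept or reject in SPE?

Accept

Round 3 (the distributor proposes): the studio will accept anything ≥ 0, so the distributor offers 0 and keeps 300.
Round 2 (the studio proposes): the distributor can get 300 next round, worth 0.64 × 300 = 192 now; the studio offers that and keeps 108.
So by rejecting in round 1, the studio gets 108 next round, worth 0.85 × 108 = 91.8 now.
Offer 115 ≥ 91.8, so the studio accepts.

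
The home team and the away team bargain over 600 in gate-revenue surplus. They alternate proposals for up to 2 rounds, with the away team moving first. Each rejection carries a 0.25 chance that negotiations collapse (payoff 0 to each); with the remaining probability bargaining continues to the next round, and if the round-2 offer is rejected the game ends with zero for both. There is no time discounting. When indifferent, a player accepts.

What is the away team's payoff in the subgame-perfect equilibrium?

150

By backward induction:
Round 2 (the home team proposes): the away team will accept anything ≥ 0, so the home team offers 0 and keeps 600.
Round 1 (the away team proposes): rejecting gives the home team an expected 0.75 × 600 = 450, so the away team offers 450, keeping 150.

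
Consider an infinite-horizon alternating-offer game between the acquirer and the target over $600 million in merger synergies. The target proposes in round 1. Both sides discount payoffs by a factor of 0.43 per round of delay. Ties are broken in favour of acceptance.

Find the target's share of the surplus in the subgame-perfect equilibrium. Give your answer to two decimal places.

419.58

When the target proposes, the acquirer accepts any offer worth at least 0.43 times what the acquirer would get by proposing next round; and vice versa.
This gives x = 600 − 0.43y and y = 600 − 0.43x, where x and y are each side's share when it proposes.
Hence (1 − 0.43·0.43)x = 600(1 − 0.43), i.e. 0.8151·x = 342.
x ≈ 419.5804; the acquirer's share is 600 − x ≈ 180.4196.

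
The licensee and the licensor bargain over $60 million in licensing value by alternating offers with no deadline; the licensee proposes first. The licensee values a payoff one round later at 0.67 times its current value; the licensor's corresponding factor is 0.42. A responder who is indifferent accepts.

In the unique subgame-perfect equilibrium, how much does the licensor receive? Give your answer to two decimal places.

11.57

Let x be the licensee's share when the licensee proposes and y be the licensor's share when the licensor proposes.
The licensor accepts iff offered ≥ 0.42·y, so x = 60 − 0.42y. Symmetrically y = 60 − 0.67x.
Substituting: x = 60 − 0.42(60 − 0.67x), giving x(1 − 0.67·0.42) = 60(1 − 0.42).
So x = 60 × 0.58 / 0.7186 ≈ 48.4275, and the licensor receives 60 − x ≈ 11.5725.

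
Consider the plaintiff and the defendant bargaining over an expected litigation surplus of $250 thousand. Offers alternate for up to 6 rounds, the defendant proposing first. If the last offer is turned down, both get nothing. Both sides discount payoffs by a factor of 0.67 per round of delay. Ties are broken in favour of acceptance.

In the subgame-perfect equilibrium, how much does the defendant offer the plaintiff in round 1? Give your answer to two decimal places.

113.84

Solve by backward induction from round 6.
Round 6 (the plaintiff proposes): rejection yields 0 for the defendant; the plaintiff offers 0 and keeps 250.
Round 5 (the defendant proposes): the plaintiff can get 250 next round, worth 0.67 × 250 = 167.5 now, so the defendant offers 167.5, keeping 82.5.
Round 4 (the plaintiff proposes): the defendant can get 82.5 next round, worth 0.67 × 82.5 = 55.275 now; the plaintiff offers that and keeps 194.725.
Round 3 (the defendant proposes): the plaintiff can get 194.725 next round, worth 0.67 × 194.725 = 130.46575 now; the defendant offers that and keeps 119.53425.
Round 2 (the plaintiff proposes): the defendant can get 119.53425 next round, worth 0.67 × 119.53425 = 80.0879475 now. The plaintiff offers 80.0879475 and keeps 250 − 80.0879475 = 169.9120525.
Round 1 (the defendant proposes): the plaintiff can get 169.9120525 next round, worth 0.67 × 169.9120525 = 113.841075175 now, so the defendant offers 113.841075175, keeping 136.158924825.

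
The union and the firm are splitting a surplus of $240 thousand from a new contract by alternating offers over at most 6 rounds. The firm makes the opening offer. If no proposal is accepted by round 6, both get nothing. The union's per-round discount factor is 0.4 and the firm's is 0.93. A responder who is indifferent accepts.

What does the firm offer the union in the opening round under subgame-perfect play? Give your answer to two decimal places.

22.50

Round 6 (the union proposes): rejection yields 0 for the firm; the union offers 0 and keeps 240.
Round 5 (the firm proposes): the union can get 240 next round, worth 0.4 × 240 = 96 now; the firm offers that and keeps 144.
Round 4 (the union proposes): the firm can get 144 next round, worth 0.93 × 144 = 133.92 now. The union offers 133.92 and keeps 240 − 133.92 = 106.08.
Round 3 (the firm proposes): the union can get 106.08 next round, worth 0.4 × 106.08 = 42.432 now, so the firm offers 42.432, keeping 197.568.
Round 2 (the union proposes): the firm can get 197.568 next round, worth 0.93 × 197.568 = 183.73824 now; the union offers that and keeps 56.26176.
Round 1 (the firm proposes): the union can get 56.26176 next round, worth 0.4 × 56.26176 = 22.504704 now, so the firm offers 22.504704, keeping 217.495296.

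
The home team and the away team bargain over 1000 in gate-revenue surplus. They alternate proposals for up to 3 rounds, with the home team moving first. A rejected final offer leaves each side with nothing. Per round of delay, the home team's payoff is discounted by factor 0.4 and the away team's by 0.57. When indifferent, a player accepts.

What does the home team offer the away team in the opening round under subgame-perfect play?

Round 3 (the home team proposes): the away team will accept anything ≥ 0, so the home team offers 0 and keeps 1000.
Round 2 (the away team proposes): the home team can get 1000 next round, worth 0.4 × 1000 = 400 now. The away team offers 400 and keeps 1000 − 400 = 600.
Round 1 (the home team proposes): the away team can get 600 next round, worth 0.57 × 600 = 342 now. The home team offers 342 and keeps 1000 − 342 = 658.

342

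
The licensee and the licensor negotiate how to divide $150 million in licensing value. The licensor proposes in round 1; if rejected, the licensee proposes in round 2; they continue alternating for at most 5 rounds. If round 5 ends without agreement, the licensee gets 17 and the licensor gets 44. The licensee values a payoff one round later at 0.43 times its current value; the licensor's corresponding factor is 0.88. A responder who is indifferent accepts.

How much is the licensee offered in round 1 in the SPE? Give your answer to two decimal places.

Solve by backward induction from round 5.
Round 5 (the licensor proposes): the licensee gets 17 if talks fail, so the licensor offers 17 and keeps 133.
Round 4 (the licensee proposes): the licensor can get 133 next round, worth 0.88 × 133 = 117.04 now. The licensee offers 117.04 and keeps 150 − 117.04 = 32.96.
Round 3 (the licensor proposes): the licensee can get 32.96 next round, worth 0.43 × 32.96 = 14.1728 now, so the licensor offers 14.1728, keeping 135.8272.
Round 2 (the licensee proposes): the licensor can get 135.8272 next round, worth 0.88 × 135.8272 = 119.527936 now, so the licensee offers 119.527936, keeping 30.472064.
Round 1 (the licensor proposes): the licensee can get 30.472064 next round, worth 0.43 × 30.472064 = 13.10298752 now, so the licensor offers 13.10298752, keeping 136.89701248.

13.10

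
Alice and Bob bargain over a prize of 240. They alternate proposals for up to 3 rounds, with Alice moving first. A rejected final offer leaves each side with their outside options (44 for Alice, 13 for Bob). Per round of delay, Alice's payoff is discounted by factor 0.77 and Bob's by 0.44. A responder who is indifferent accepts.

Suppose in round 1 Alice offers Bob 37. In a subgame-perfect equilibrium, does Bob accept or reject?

Round 3 (Alice proposes): Bob gets 13 if talks fail, so Alice offers 13 and keeps 227.
Round 2 (Bob proposes): Alice can get 227 next round, worth 0.77 × 227 = 174.79 now. Bob offers 174.79 and keeps 240 − 174.79 = 65.21.
So by rejecting in round 1, Bob gets 65.21 next round, worth 0.44 × 65.21 = 28.6924 now.
Offer 37 ≥ 28.6924, so Bob accepts.

Accept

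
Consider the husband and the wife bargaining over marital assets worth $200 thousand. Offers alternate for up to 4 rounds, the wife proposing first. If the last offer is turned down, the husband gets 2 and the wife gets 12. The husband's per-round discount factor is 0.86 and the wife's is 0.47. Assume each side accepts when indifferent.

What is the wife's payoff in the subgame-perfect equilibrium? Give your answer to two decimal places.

43.49

Round 4 (the husband proposes): the wife gets 12 if talks fail, so the husband offers 12 and keeps 188.
Round 3 (the wife proposes): the husband can get 188 next round, worth 0.86 × 188 = 161.68 now, so the wife offers 161.68, keeping 38.32.
Round 2 (the husband proposes): the wife can get 38.32 next round, worth 0.47 × 38.32 = 18.0104 now. The husband offers 18.0104 and keeps 200 − 18.0104 = 181.9896.
Round 1 (the wife proposes): the husband can get 181.9896 next round, worth 0.86 × 181.9896 = 156.511056 now; the wife offers that and keeps 43.488944.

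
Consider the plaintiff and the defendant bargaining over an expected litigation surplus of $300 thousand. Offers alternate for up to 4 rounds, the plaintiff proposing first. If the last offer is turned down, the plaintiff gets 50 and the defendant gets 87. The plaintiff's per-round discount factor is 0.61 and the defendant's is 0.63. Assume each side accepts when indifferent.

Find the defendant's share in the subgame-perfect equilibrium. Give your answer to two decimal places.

Solve by backward induction from round 4.
Round 4 (the defendant proposes): the plaintiff gets 50 if talks fail, so the defendant offers 50 and keeps 250.
Round 3 (the plaintiff proposes): the defendant can get 250 next round, worth 0.63 × 250 = 157.5 now. The plaintiff offers 157.5 and keeps 300 − 157.5 = 142.5.
Round 2 (the defendant proposes): the plaintiff can get 142.5 next round, worth 0.61 × 142.5 = 86.925 now, so the defendant offers 86.925, keeping 213.075.
Round 1 (the plaintiff proposes): the defendant can get 213.075 next round, worth 0.63 × 213.075 = 134.23725 now; the plaintiff offers that and keeps 165.76275.

134.24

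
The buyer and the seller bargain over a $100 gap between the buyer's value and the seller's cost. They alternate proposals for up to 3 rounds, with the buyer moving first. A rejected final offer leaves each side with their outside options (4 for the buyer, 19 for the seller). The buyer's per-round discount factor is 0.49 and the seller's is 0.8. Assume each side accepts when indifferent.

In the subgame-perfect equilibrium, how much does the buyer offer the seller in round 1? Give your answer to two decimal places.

Round 3 (the buyer proposes): the seller gets 19 if talks fail, so the buyer offers 19 and keeps 81.
Round 2 (the seller proposes): the buyer can get 81 next round, worth 0.49 × 81 = 39.69 now; the seller offers that and keeps 60.31.
Round 1 (the buyer proposes): the seller can get 60.31 next round, worth 0.8 × 60.31 = 48.248 now, so the buyer offers 48.248, keeping 51.752.

48.25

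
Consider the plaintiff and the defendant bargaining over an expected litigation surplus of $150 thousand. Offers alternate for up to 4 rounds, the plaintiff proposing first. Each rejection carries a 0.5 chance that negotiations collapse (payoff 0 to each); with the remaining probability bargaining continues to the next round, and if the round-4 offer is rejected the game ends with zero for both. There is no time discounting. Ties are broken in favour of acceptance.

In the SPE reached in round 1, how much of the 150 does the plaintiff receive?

93.75

Round 4 (the defendant proposes): rejection yields 0 for the plaintiff; the defendant offers 0 and keeps 150.
Round 3 (the plaintiff proposes): rejecting gives the defendant an expected 0.5 × 150 = 75, so the plaintiff offers 75, keeping 75.
Round 2 (the defendant proposes): rejecting gives the plaintiff an expected 0.5 × 75 = 37.5, so the defendant offers 37.5, keeping 112.5.
Round 1 (the plaintiff proposes): rejecting gives the defendant an expected 0.5 × 112.5 = 56.25. The plaintiff offers 56.25 and keeps 150 − 56.25 = 93.75.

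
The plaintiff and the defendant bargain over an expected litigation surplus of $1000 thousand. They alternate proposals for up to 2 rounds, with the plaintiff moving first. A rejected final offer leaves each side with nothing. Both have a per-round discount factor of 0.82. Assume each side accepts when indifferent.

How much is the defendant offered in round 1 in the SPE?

820

Round 2 (the defendant proposes): the plaintiff will accept anything ≥ 0, so the defendant offers 0 and keeps 1000.
Round 1 (the plaintiff proposes): the defendant can get 1000 next round, worth 0.82 × 1000 = 820 now; the plaintiff offers that and keeps 180.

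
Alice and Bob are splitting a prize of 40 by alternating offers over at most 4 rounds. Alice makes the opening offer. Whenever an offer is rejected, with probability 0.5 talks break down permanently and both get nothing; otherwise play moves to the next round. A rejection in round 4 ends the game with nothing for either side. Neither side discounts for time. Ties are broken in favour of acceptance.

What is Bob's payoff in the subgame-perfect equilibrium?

15

Round 4 (Bob proposes): Alice will accept anything ≥ 0, so Bob offers 0 and keeps 40.
Round 3 (Alice proposes): rejecting gives Bob an expected 0.5 × 40 = 20. Alice offers 20 and keeps 40 − 20 = 20.
Round 2 (Bob proposes): rejecting gives Alice an expected 0.5 × 20 = 10; Bob offers that and keeps 30.
Round 1 (Alice proposes): rejecting gives Bob an expected 0.5 × 30 = 15; Alice offers that and keeps 25.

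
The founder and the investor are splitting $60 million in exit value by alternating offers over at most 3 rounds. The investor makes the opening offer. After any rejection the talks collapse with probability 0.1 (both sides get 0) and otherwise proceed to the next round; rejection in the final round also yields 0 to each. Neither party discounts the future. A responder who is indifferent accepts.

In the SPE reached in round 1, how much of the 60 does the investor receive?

54.6

Round 3 (the investor proposes): the founder will accept anything ≥ 0, so the investor offers 0 and keeps 60.
Round 2 (the founder proposes): rejecting gives the investor an expected 0.9 × 60 = 54, so the founder offers 54, keeping 6.
Round 1 (the investor proposes): rejecting gives the founder an expected 0.9 × 6 = 5.4, so the investor offers 5.4, keeping 54.6.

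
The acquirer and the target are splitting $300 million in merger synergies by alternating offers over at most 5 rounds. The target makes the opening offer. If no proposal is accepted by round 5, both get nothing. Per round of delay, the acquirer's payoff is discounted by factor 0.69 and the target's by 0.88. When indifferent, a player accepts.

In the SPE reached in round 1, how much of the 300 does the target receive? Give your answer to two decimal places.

260.08

Round 5 (the target proposes): rejection yields 0 for the acquirer; the target offers 0 and keeps 300.
Round 4 (the acquirer proposes): the target can get 300 next round, worth 0.88 × 300 = 264 now; the acquirer offers that and keeps 36.
Round 3 (the target proposes): the acquirer can get 36 next round, worth 0.69 × 36 = 24.84 now, so the target offers 24.84, keeping 275.16.
Round 2 (the acquirer proposes): the target can get 275.16 next round, worth 0.88 × 275.16 = 242.1408 now. The acquirer offers 242.1408 and keeps 300 − 242.1408 = 57.8592.
Round 1 (the target proposes): the acquirer can get 57.8592 next round, worth 0.69 × 57.8592 = 39.922848 now, so the target offers 39.922848, keeping 260.077152.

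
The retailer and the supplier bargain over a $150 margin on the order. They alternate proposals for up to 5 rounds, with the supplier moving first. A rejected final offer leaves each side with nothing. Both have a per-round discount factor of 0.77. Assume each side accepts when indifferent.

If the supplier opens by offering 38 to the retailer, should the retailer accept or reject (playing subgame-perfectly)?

Reject

Round 5 (the supplier proposes): rejection yields 0 for the retailer; the supplier offers 0 and keeps 150.
Round 4 (the retailer proposes): the supplier can get 150 next round, worth 0.77 × 150 = 115.5 now. The retailer offers 115.5 and keeps 150 − 115.5 = 34.5.
Round 3 (the supplier proposes): the retailer can get 34.5 next round, worth 0.77 × 34.5 = 26.565 now, so the supplier offers 26.565, keeping 123.435.
Round 2 (the retailer proposes): the supplier can get 123.435 next round, worth 0.77 × 123.435 = 95.04495 now, so the retailer offers 95.04495, keeping 54.95505.
So by rejecting in round 1, the retailer gets 54.95505 next round, worth 0.77 × 54.95505 = 42.3153885 now.
Offer 38 < 42.3153885, so the retailer rejects.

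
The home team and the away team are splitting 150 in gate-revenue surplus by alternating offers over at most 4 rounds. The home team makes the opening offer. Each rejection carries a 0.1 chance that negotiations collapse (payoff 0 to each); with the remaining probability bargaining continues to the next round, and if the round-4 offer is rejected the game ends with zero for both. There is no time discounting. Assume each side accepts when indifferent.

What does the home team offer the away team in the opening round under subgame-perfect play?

Round 4 (the away team proposes): the home team will accept anything ≥ 0, so the away team offers 0 and keeps 150.
Round 3 (the home team proposes): rejecting gives the away team an expected 0.9 × 150 = 135. The home team offers 135 and keeps 150 − 135 = 15.
Round 2 (the away team proposes): rejecting gives the home team an expected 0.9 × 15 = 13.5, so the away team offers 13.5, keeping 136.5.
Round 1 (the home team proposes): rejecting gives the away team an expected 0.9 × 136.5 = 122.85, so the home team offers 122.85, keeping 27.15.

122.85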